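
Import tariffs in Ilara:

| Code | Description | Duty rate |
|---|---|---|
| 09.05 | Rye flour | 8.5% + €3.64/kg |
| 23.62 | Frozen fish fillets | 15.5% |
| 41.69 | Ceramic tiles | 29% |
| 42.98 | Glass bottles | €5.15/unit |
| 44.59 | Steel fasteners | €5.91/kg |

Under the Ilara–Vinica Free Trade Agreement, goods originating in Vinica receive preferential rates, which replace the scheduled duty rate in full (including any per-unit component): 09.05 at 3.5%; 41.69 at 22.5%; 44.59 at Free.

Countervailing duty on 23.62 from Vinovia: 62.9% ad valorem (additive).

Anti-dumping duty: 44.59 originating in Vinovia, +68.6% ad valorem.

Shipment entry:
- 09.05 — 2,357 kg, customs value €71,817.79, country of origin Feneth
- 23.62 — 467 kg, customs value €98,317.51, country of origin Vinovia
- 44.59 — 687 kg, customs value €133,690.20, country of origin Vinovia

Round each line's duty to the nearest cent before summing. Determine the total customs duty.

€187,536.57

Line 1 (09.05, Feneth, 2,357 kg, €71,817.79):
Base rate for 09.05 is 8.5% + €3.64/kg.
09.05 has an FTA preferential rate, but origin Feneth is not Vinica; base rate stands.
Duty = €71,817.79 × 8.5% + 2,357 × €3.64 = €14,683.99.
Line 2 (23.62, Vinovia, 467 kg, €98,317.51):
Base rate for 23.62 is 15.5%.
Additional duty on 23.62 from Vinovia: +62.9%. Applied ad valorem rate: 15.5% + 62.9% = 78.4%.
Duty = €98,317.51 × 78.4% = €77,080.93.
Line 3 (44.59, Vinovia, 687 kg, €133,690.20):
Base rate for 44.59 is €5.91/kg.
44.59 has an FTA preferential rate, but origin Vinovia is not Vinica; base rate stands.
Additional duty on 44.59 from Vinovia: +68.6% ad valorem. Applied ad valorem rate = 68.6%.
Duty = €133,690.20 × 68.6% + 687 × €5.91 = €95,771.65.
Total = €14,683.99 + €77,080.93 + €95,771.65 = €187,536.57.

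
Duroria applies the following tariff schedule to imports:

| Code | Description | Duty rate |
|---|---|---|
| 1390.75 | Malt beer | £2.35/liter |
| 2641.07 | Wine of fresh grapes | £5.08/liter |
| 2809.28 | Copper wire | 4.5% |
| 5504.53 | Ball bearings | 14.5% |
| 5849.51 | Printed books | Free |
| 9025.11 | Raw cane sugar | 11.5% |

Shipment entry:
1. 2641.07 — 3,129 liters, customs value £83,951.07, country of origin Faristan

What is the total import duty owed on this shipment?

Line 1 (2641.07, Faristan, 3,129 liters, £83,951.07):
Base rate for 2641.07 is £5.08/liter.
Duty = 3,129 × £5.08 = £15,895.32.

£15,895.32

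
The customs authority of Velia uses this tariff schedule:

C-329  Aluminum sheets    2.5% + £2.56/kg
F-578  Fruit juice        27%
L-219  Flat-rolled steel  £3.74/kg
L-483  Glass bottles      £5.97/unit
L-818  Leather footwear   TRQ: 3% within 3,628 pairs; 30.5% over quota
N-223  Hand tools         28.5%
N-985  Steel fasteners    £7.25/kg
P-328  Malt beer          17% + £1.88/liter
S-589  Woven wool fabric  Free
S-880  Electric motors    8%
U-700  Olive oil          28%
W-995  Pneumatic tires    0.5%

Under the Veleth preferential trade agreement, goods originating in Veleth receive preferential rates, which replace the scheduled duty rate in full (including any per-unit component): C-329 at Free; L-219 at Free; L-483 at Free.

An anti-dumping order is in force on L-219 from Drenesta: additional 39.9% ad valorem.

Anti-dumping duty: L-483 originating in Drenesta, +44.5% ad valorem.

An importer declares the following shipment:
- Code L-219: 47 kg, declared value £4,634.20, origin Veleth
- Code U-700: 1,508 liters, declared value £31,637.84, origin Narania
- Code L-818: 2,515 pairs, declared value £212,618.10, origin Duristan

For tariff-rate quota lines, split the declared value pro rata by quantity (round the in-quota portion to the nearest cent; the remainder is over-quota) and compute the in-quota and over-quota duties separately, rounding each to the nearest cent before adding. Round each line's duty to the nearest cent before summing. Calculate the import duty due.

£15,237.14

Line 1 (L-219, Veleth, 47 kg, £4,634.20):
Base rate for L-219 is £3.74/kg.
Origin Veleth qualifies under the Velia–Veleth agreement and L-219 is covered: preferential rate Free applies instead.
The additional-duty order on L-219 targets Drenesta, not Veleth; it does not apply.
Duty = £4,634.20 × 0% = £0.00.
Line 2 (U-700, Narania, 1,508 liters, £31,637.84):
Base rate for U-700 is 28%.
Duty = £31,637.84 × 28% = £8,858.60.
Line 3 (L-818, Duristan, 2,515 pairs, £212,618.10):
Code L-818 is under a tariff-rate quota (threshold 3,628 pairs). Quantity 2,515 pairs is within the quota, so the in-quota rate 3% applies to the full value.
Duty = £212,618.10 × 3% = £6,378.54.
Total = £0.00 + £8,858.60 + £6,378.54 = £15,237.14.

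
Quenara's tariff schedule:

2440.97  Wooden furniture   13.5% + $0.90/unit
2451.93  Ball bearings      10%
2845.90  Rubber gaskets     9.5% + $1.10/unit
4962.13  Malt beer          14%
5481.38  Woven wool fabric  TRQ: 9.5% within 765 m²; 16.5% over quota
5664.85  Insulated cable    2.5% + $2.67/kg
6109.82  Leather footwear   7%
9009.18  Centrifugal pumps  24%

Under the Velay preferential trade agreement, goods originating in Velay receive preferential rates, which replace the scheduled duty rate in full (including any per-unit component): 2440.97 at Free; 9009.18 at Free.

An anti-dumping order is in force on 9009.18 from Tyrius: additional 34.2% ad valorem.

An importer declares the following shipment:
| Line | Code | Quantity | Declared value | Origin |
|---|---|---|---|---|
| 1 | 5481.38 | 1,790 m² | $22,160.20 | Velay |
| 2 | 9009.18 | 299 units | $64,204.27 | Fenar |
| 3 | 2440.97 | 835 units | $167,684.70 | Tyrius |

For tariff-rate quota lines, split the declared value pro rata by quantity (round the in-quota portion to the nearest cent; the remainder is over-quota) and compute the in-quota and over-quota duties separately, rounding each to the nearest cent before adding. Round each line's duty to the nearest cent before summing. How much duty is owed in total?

Line 1 (5481.38, Velay, 1,790 m², $22,160.20):
Code 5481.38 is under a tariff-rate quota (threshold 765 m²). In-quota: 765 m² at 9.5%; over-quota: 1,025 m² at 16.5%.
Pro-rata value split: in-quota = $22,160.20 × 765/1,790 = $9,470.70; over-quota = $22,160.20 − $9,470.70 = $12,689.50.
In-quota duty = $9,470.70 × 9.5% = $899.72. Over-quota duty = $12,689.50 × 16.5% = $2,093.77.
Line duty = $899.72 + $2,093.77 = $2,993.49.
Line 2 (9009.18, Fenar, 299 units, $64,204.27):
Base rate for 9009.18 is 24%.
9009.18 has an FTA preferential rate, but origin Fenar is not Velay; base rate stands.
The additional-duty order on 9009.18 targets Tyrius, not Fenar; it does not apply.
Duty = $64,204.27 × 24% = $15,409.02.
Line 3 (2440.97, Tyrius, 835 units, $167,684.70):
Base rate for 2440.97 is 13.5% + $0.90/unit.
2440.97 has an FTA preferential rate, but origin Tyrius is not Velay; base rate stands.
Duty = $167,684.70 × 13.5% + 835 × $0.90 = $23,388.93.
Total = $2,993.49 + $15,409.02 + $23,388.93 = $41,791.44.

$41,791.44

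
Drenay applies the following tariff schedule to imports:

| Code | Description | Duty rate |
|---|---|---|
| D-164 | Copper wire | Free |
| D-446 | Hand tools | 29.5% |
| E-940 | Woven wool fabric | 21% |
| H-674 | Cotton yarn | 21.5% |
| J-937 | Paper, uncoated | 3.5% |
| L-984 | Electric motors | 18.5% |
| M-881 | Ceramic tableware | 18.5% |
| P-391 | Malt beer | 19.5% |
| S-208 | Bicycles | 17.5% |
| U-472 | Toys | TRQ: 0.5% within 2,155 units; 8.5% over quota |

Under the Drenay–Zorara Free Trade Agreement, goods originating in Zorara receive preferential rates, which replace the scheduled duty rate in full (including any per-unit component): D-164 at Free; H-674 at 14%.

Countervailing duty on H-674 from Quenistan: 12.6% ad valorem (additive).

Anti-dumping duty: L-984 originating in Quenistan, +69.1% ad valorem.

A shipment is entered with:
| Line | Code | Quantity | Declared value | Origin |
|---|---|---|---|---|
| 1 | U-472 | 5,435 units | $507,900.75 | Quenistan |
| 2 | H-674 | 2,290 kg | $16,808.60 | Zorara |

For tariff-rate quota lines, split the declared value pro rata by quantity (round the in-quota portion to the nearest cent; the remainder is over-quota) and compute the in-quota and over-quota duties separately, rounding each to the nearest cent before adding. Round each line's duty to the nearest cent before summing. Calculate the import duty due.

Line 1 (U-472, Quenistan, 5,435 units, $507,900.75):
Code U-472 is under a tariff-rate quota (threshold 2,155 units). In-quota: 2,155 units at 0.5%; over-quota: 3,280 units at 8.5%.
Pro-rata value split: in-quota = $507,900.75 × 2,155/5,435 = $201,384.75; over-quota = $507,900.75 − $201,384.75 = $306,516.00.
In-quota duty = $201,384.75 × 0.5% = $1,006.92. Over-quota duty = $306,516.00 × 8.5% = $26,053.86.
Line duty = $1,006.92 + $26,053.86 = $27,060.78.
Line 2 (H-674, Zorara, 2,290 kg, $16,808.60):
Base rate for H-674 is 21.5%.
Origin Zorara qualifies under the Drenay–Zorara agreement and H-674 is covered: preferential rate 14% applies instead.
The additional-duty order on H-674 targets Quenistan, not Zorara; it does not apply.
Duty = $16,808.60 × 14% = $2,353.20.
Total = $27,060.78 + $2,353.20 = $29,413.98.

$29,413.98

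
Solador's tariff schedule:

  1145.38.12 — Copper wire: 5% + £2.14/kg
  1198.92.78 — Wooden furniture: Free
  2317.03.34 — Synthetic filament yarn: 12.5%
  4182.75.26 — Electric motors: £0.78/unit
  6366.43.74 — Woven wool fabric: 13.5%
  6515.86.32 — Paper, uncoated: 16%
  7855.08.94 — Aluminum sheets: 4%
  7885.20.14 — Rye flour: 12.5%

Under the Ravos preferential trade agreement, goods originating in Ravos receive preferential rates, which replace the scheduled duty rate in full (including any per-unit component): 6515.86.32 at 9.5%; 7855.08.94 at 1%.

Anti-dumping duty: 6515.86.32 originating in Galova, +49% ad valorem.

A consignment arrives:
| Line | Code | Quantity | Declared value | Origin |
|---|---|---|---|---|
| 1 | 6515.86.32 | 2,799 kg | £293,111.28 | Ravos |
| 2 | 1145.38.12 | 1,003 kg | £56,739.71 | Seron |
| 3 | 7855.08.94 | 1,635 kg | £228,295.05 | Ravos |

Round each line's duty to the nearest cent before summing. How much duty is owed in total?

£35,111.93

Line 1 (6515.86.32, Ravos, 2,799 kg, £293,111.28):
Base rate for 6515.86.32 is 16%.
Origin Ravos qualifies under the Solador–Ravos agreement and 6515.86.32 is covered: preferential rate 9.5% applies instead.
The additional-duty order on 6515.86.32 targets Galova, not Ravos; it does not apply.
Duty = £293,111.28 × 9.5% = £27,845.57.
Line 2 (1145.38.12, Seron, 1,003 kg, £56,739.71):
Base rate for 1145.38.12 is 5% + £2.14/kg.
Duty = £56,739.71 × 5% + 1,003 × £2.14 = £4,983.41.
Line 3 (7855.08.94, Ravos, 1,635 kg, £228,295.05):
Base rate for 7855.08.94 is 4%.
Origin Ravos qualifies under the Solador–Ravos agreement and 7855.08.94 is covered: preferential rate 1% applies instead.
Duty = £228,295.05 × 1% = £2,282.95.
Total = £27,845.57 + £4,983.41 + £2,282.95 = £35,111.93.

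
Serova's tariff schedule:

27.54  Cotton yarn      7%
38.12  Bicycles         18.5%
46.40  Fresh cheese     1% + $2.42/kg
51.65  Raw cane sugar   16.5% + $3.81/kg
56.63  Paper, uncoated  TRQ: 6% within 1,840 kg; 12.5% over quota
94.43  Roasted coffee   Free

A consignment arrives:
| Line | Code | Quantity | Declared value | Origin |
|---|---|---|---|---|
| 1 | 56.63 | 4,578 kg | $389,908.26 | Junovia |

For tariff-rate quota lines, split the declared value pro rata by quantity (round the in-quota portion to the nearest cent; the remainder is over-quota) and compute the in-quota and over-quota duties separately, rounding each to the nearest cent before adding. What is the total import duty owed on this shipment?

Line 1 (56.63, Junovia, 4,578 kg, $389,908.26):
Code 56.63 is under a tariff-rate quota (threshold 1,840 kg). In-quota: 1,840 kg at 6%; over-quota: 2,738 kg at 12.5%.
Pro-rata value split: in-quota = $389,908.26 × 1,840/4,578 = $156,712.80; over-quota = $389,908.26 − $156,712.80 = $233,195.46.
In-quota duty = $156,712.80 × 6% = $9,402.77. Over-quota duty = $233,195.46 × 12.5% = $29,149.43.
Line duty = $9,402.77 + $29,149.43 = $38,552.20.

$38,552.20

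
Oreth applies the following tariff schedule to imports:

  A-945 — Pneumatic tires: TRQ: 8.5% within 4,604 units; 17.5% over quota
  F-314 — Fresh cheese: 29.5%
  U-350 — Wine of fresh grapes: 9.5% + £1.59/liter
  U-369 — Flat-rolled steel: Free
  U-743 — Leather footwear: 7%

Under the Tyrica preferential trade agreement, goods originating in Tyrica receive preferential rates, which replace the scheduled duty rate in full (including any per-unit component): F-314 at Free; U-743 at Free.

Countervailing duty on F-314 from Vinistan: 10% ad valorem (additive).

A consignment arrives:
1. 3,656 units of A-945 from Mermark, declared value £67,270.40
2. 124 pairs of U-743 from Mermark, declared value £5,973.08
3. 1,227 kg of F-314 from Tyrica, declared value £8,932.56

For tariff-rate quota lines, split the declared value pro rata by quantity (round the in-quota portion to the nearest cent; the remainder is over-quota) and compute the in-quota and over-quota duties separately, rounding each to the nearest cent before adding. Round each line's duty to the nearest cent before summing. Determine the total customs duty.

Line 1 (A-945, Mermark, 3,656 units, £67,270.40):
Code A-945 is under a tariff-rate quota (threshold 4,604 units). Quantity 3,656 units is within the quota, so the in-quota rate 8.5% applies to the full value.
Duty = £67,270.40 × 8.5% = £5,717.98.
Line 2 (U-743, Mermark, 124 pairs, £5,973.08):
Base rate for U-743 is 7%.
U-743 has an FTA preferential rate, but origin Mermark is not Tyrica; base rate stands.
Duty = £5,973.08 × 7% = £418.12.
Line 3 (F-314, Tyrica, 1,227 kg, £8,932.56):
Base rate for F-314 is 29.5%.
Origin Tyrica qualifies under the Oreth–Tyrica agreement and F-314 is covered: preferential rate Free applies instead.
The additional-duty order on F-314 targets Vinistan, not Tyrica; it does not apply.
Duty = £8,932.56 × 0% = £0.00.
Total = £5,717.98 + £418.12 + £0.00 = £6,136.10.

£6,136.10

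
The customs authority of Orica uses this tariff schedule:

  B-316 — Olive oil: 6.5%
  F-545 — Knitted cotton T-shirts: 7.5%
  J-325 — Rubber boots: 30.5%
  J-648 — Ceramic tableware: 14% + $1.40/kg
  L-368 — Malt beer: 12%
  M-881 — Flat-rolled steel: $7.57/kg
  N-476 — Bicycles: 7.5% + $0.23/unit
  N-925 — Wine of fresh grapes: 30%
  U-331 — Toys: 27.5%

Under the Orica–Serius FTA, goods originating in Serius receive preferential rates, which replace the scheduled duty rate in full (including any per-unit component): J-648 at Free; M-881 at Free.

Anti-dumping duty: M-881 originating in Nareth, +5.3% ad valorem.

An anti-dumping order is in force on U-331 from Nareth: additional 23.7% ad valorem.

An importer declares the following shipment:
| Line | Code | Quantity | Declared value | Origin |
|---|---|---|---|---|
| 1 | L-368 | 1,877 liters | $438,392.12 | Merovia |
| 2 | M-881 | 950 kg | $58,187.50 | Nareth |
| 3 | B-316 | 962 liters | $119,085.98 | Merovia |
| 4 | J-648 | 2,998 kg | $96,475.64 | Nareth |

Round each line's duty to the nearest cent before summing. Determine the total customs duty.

Line 1 (L-368, Merovia, 1,877 liters, $438,392.12):
Base rate for L-368 is 12%.
Duty = $438,392.12 × 12% = $52,607.05.
Line 2 (M-881, Nareth, 950 kg, $58,187.50):
Base rate for M-881 is $7.57/kg.
M-881 has an FTA preferential rate, but origin Nareth is not Serius; base rate stands.
Additional duty on M-881 from Nareth: +5.3% ad valorem. Applied ad valorem rate = 5.3%.
Duty = $58,187.50 × 5.3% + 950 × $7.57 = $10,275.44.
Line 3 (B-316, Merovia, 962 liters, $119,085.98):
Base rate for B-316 is 6.5%.
Duty = $119,085.98 × 6.5% = $7,740.59.
Line 4 (J-648, Nareth, 2,998 kg, $96,475.64):
Base rate for J-648 is 14% + $1.40/kg.
J-648 has an FTA preferential rate, but origin Nareth is not Serius; base rate stands.
Duty = $96,475.64 × 14% + 2,998 × $1.40 = $17,703.79.
Total = $52,607.05 + $10,275.44 + $7,740.59 + $17,703.79 = $88,326.87.

$88,326.87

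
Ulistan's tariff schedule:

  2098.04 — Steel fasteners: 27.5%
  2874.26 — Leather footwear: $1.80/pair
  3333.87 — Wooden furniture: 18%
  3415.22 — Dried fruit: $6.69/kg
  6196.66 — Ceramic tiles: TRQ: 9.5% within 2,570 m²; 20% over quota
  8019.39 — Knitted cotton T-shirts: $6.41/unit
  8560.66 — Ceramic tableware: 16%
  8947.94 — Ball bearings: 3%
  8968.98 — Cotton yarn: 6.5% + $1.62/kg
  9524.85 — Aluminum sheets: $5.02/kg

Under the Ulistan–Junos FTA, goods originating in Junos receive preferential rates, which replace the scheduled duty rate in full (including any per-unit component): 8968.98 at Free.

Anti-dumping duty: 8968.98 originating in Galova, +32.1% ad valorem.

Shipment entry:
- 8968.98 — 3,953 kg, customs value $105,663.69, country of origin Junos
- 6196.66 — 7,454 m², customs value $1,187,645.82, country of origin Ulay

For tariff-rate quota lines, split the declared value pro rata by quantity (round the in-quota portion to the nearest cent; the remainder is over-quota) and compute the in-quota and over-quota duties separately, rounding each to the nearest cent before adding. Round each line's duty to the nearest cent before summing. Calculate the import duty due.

Line 1 (8968.98, Junos, 3,953 kg, $105,663.69):
Base rate for 8968.98 is 6.5% + $1.62/kg.
Origin Junos qualifies under the Ulistan–Junos agreement and 8968.98 is covered: preferential rate Free applies instead.
The additional-duty order on 8968.98 targets Galova, not Junos; it does not apply.
Duty = $105,663.69 × 0% = $0.00.
Line 2 (6196.66, Ulay, 7,454 m², $1,187,645.82):
Code 6196.66 is under a tariff-rate quota (threshold 2,570 m²). In-quota: 2,570 m² at 9.5%; over-quota: 4,884 m² at 20%.
Pro-rata value split: in-quota = $1,187,645.82 × 2,570/7,454 = $409,478.10; over-quota = $1,187,645.82 − $409,478.10 = $778,167.72.
In-quota duty = $409,478.10 × 9.5% = $38,900.42. Over-quota duty = $778,167.72 × 20% = $155,633.54.
Line duty = $38,900.42 + $155,633.54 = $194,533.96.
Total = $0.00 + $194,533.96 = $194,533.96.

$194,533.96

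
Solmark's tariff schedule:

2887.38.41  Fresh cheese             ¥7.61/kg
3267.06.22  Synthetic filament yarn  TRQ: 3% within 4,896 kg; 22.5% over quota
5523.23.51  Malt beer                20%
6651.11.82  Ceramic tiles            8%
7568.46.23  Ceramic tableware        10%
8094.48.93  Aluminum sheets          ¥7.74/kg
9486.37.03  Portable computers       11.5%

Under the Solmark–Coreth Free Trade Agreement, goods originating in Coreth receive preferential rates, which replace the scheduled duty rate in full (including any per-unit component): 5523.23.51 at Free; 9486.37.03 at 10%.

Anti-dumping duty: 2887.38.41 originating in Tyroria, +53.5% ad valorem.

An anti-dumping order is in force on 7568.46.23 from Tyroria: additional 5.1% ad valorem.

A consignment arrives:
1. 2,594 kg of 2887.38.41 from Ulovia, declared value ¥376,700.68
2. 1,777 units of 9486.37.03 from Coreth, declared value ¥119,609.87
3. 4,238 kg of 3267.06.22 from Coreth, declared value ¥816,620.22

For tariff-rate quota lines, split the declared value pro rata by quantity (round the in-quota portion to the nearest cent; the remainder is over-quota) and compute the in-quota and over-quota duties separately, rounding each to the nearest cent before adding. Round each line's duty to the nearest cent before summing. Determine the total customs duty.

¥56,199.94

Line 1 (2887.38.41, Ulovia, 2,594 kg, ¥376,700.68):
Base rate for 2887.38.41 is ¥7.61/kg.
The additional-duty order on 2887.38.41 targets Tyroria, not Ulovia; it does not apply.
Duty = 2,594 × ¥7.61 = ¥19,740.34.
Line 2 (9486.37.03, Coreth, 1,777 units, ¥119,609.87):
Base rate for 9486.37.03 is 11.5%.
Origin Coreth qualifies under the Solmark–Coreth agreement and 9486.37.03 is covered: preferential rate 10% applies instead.
Duty = ¥119,609.87 × 10% = ¥11,960.99.
Line 3 (3267.06.22, Coreth, 4,238 kg, ¥816,620.22):
Code 3267.06.22 is under a tariff-rate quota (threshold 4,896 kg). Quantity 4,238 kg is within the quota, so the in-quota rate 3% applies to the full value.
Duty = ¥816,620.22 × 3% = ¥24,498.61.
Total = ¥19,740.34 + ¥11,960.99 + ¥24,498.61 = ¥56,199.94.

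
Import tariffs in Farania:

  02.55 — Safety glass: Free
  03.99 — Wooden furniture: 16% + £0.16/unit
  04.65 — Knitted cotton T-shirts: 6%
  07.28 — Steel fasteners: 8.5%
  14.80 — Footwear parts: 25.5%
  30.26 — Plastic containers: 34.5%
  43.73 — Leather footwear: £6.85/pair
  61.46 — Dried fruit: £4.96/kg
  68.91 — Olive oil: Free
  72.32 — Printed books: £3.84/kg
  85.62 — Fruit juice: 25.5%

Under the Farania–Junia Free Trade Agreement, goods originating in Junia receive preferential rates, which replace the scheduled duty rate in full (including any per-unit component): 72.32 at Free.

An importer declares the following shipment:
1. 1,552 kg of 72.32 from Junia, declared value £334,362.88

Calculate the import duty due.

Line 1 (72.32, Junia, 1,552 kg, £334,362.88):
Base rate for 72.32 is £3.84/kg.
Origin Junia qualifies under the Farania–Junia agreement and 72.32 is covered: preferential rate Free applies instead.
Duty = £334,362.88 × 0% = £0.00.

£0.00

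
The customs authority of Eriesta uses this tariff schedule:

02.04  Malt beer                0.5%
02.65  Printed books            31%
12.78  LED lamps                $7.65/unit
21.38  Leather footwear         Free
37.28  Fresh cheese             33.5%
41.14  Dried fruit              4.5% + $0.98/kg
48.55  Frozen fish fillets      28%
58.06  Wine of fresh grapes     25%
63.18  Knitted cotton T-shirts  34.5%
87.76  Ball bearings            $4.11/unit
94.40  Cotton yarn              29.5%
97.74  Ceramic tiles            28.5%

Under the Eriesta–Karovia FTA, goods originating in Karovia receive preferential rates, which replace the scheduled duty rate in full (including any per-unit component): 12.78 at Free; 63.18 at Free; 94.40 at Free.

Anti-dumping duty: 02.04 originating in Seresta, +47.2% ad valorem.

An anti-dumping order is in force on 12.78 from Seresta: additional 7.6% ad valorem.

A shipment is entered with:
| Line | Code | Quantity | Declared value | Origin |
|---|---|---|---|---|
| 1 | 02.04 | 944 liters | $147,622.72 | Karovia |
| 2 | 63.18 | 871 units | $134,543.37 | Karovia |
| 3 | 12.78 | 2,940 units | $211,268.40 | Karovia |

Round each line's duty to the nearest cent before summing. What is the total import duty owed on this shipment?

$738.11

Line 1 (02.04, Karovia, 944 liters, $147,622.72):
Base rate for 02.04 is 0.5%.
Origin Karovia is the FTA partner but 02.04 is not on the preference list; base rate stands.
The additional-duty order on 02.04 targets Seresta, not Karovia; it does not apply.
Duty = $147,622.72 × 0.5% = $738.11.
Line 2 (63.18, Karovia, 871 units, $134,543.37):
Base rate for 63.18 is 34.5%.
Origin Karovia qualifies under the Eriesta–Karovia agreement and 63.18 is covered: preferential rate Free applies instead.
Duty = $134,543.37 × 0% = $0.00.
Line 3 (12.78, Karovia, 2,940 units, $211,268.40):
Base rate for 12.78 is $7.65/unit.
Origin Karovia qualifies under the Eriesta–Karovia agreement and 12.78 is covered: preferential rate Free applies instead.
The additional-duty order on 12.78 targets Seresta, not Karovia; it does not apply.
Duty = $211,268.40 × 0% = $0.00.
Total = $738.11 + $0.00 + $0.00 = $738.11.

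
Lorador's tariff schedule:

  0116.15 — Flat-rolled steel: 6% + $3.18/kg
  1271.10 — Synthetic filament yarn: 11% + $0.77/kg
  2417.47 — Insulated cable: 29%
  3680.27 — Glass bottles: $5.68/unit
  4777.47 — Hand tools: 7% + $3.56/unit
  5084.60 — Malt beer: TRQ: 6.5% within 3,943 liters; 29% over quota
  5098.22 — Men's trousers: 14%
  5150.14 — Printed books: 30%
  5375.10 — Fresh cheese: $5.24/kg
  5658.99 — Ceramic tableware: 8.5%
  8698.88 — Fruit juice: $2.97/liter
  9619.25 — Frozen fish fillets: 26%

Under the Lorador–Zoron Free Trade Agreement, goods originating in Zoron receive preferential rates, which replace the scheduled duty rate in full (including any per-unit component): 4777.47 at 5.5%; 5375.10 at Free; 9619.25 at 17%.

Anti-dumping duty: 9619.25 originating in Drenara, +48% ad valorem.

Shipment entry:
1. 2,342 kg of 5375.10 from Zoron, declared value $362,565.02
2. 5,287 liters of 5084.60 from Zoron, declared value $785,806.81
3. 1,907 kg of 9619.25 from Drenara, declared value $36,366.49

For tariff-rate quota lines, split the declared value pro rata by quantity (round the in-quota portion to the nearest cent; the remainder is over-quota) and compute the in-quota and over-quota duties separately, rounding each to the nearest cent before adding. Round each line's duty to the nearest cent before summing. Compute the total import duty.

$122,934.36

Line 1 (5375.10, Zoron, 2,342 kg, $362,565.02):
Base rate for 5375.10 is $5.24/kg.
Origin Zoron qualifies under the Lorador–Zoron agreement and 5375.10 is covered: preferential rate Free applies instead.
Duty = $362,565.02 × 0% = $0.00.
Line 2 (5084.60, Zoron, 5,287 liters, $785,806.81):
Code 5084.60 is under a tariff-rate quota (threshold 3,943 liters). In-quota: 3,943 liters at 6.5%; over-quota: 1,344 liters at 29%.
Pro-rata value split: in-quota = $785,806.81 × 3,943/5,287 = $586,048.09; over-quota = $785,806.81 − $586,048.09 = $199,758.72.
In-quota duty = $586,048.09 × 6.5% = $38,093.13. Over-quota duty = $199,758.72 × 29% = $57,930.03.
Line duty = $38,093.13 + $57,930.03 = $96,023.16.
Line 3 (9619.25, Drenara, 1,907 kg, $36,366.49):
Base rate for 9619.25 is 26%.
9619.25 has an FTA preferential rate, but origin Drenara is not Zoron; base rate stands.
Additional duty on 9619.25 from Drenara: +48%. Applied ad valorem rate: 26% + 48% = 74%.
Duty = $36,366.49 × 74% = $26,911.20.
Total = $0.00 + $96,023.16 + $26,911.20 = $122,934.36.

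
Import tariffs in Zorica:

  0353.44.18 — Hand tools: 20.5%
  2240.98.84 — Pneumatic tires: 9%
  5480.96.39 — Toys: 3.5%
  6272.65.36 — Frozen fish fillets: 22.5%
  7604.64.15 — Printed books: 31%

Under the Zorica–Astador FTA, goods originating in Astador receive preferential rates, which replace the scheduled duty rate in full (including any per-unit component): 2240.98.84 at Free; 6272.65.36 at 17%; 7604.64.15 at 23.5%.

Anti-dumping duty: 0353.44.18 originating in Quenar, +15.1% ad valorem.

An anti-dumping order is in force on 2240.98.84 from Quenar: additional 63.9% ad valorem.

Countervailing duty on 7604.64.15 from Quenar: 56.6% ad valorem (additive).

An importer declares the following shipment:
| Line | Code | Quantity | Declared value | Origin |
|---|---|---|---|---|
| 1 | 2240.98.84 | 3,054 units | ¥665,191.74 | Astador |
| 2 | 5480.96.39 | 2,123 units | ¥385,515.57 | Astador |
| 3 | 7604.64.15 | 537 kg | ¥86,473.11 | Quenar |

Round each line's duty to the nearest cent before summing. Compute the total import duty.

Line 1 (2240.98.84, Astador, 3,054 units, ¥665,191.74):
Base rate for 2240.98.84 is 9%.
Origin Astador qualifies under the Zorica–Astador agreement and 2240.98.84 is covered: preferential rate Free applies instead.
The additional-duty order on 2240.98.84 targets Quenar, not Astador; it does not apply.
Duty = ¥665,191.74 × 0% = ¥0.00.
Line 2 (5480.96.39, Astador, 2,123 units, ¥385,515.57):
Base rate for 5480.96.39 is 3.5%.
Origin Astador is the FTA partner but 5480.96.39 is not on the preference list; base rate stands.
Duty = ¥385,515.57 × 3.5% = ¥13,493.04.
Line 3 (7604.64.15, Quenar, 537 kg, ¥86,473.11):
Base rate for 7604.64.15 is 31%.
7604.64.15 has an FTA preferential rate, but origin Quenar is not Astador; base rate stands.
Additional duty on 7604.64.15 from Quenar: +56.6%. Applied ad valorem rate: 31% + 56.6% = 87.6%.
Duty = ¥86,473.11 × 87.6% = ¥75,750.44.
Total = ¥0.00 + ¥13,493.04 + ¥75,750.44 = ¥89,243.48.

¥89,243.48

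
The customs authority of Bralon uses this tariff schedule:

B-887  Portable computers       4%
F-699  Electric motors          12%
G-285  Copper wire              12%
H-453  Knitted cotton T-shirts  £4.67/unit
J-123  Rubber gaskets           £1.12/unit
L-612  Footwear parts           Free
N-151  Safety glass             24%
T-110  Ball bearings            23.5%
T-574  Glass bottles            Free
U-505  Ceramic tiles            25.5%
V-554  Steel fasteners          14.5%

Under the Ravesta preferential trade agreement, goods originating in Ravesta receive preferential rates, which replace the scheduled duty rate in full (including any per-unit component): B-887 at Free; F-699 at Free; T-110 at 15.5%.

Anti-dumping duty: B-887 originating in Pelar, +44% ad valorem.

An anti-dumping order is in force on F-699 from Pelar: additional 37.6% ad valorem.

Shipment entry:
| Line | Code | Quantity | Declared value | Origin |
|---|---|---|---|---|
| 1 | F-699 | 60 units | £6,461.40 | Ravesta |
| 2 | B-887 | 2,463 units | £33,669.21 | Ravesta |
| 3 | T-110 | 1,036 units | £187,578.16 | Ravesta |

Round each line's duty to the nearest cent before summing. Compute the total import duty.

Line 1 (F-699, Ravesta, 60 units, £6,461.40):
Base rate for F-699 is 12%.
Origin Ravesta qualifies under the Bralon–Ravesta agreement and F-699 is covered: preferential rate Free applies instead.
The additional-duty order on F-699 targets Pelar, not Ravesta; it does not apply.
Duty = £6,461.40 × 0% = £0.00.
Line 2 (B-887, Ravesta, 2,463 units, £33,669.21):
Base rate for B-887 is 4%.
Origin Ravesta qualifies under the Bralon–Ravesta agreement and B-887 is covered: preferential rate Free applies instead.
The additional-duty order on B-887 targets Pelar, not Ravesta; it does not apply.
Duty = £33,669.21 × 0% = £0.00.
Line 3 (T-110, Ravesta, 1,036 units, £187,578.16):
Base rate for T-110 is 23.5%.
Origin Ravesta qualifies under the Bralon–Ravesta agreement and T-110 is covered: preferential rate 15.5% applies instead.
Duty = £187,578.16 × 15.5% = £29,074.61.
Total = £0.00 + £0.00 + £29,074.61 = £29,074.61.

£29,074.61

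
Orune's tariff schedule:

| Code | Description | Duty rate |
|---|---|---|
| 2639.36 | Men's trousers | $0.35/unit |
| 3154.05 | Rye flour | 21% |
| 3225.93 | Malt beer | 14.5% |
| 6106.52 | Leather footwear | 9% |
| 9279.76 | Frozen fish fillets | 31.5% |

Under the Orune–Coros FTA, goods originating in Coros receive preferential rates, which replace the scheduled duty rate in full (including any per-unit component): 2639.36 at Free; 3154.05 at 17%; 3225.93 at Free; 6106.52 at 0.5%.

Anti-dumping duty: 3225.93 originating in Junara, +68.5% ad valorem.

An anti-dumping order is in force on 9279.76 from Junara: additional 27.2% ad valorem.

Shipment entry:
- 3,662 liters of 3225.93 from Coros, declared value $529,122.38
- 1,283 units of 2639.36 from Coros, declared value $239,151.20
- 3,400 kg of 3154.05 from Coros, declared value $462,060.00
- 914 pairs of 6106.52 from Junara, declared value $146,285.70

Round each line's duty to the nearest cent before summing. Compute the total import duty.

Line 1 (3225.93, Coros, 3,662 liters, $529,122.38):
Base rate for 3225.93 is 14.5%.
Origin Coros qualifies under the Orune–Coros agreement and 3225.93 is covered: preferential rate Free applies instead.
The additional-duty order on 3225.93 targets Junara, not Coros; it does not apply.
Duty = $529,122.38 × 0% = $0.00.
Line 2 (2639.36, Coros, 1,283 units, $239,151.20):
Base rate for 2639.36 is $0.35/unit.
Origin Coros qualifies under the Orune–Coros agreement and 2639.36 is covered: preferential rate Free applies instead.
Duty = $239,151.20 × 0% = $0.00.
Line 3 (3154.05, Coros, 3,400 kg, $462,060.00):
Base rate for 3154.05 is 21%.
Origin Coros qualifies under the Orune–Coros agreement and 3154.05 is covered: preferential rate 17% applies instead.
Duty = $462,060.00 × 17% = $78,550.20.
Line 4 (6106.52, Junara, 914 pairs, $146,285.70):
Base rate for 6106.52 is 9%.
6106.52 has an FTA preferential rate, but origin Junara is not Coros; base rate stands.
Duty = $146,285.70 × 9% = $13,165.71.
Total = $0.00 + $0.00 + $78,550.20 + $13,165.71 = $91,715.91.

$91,715.91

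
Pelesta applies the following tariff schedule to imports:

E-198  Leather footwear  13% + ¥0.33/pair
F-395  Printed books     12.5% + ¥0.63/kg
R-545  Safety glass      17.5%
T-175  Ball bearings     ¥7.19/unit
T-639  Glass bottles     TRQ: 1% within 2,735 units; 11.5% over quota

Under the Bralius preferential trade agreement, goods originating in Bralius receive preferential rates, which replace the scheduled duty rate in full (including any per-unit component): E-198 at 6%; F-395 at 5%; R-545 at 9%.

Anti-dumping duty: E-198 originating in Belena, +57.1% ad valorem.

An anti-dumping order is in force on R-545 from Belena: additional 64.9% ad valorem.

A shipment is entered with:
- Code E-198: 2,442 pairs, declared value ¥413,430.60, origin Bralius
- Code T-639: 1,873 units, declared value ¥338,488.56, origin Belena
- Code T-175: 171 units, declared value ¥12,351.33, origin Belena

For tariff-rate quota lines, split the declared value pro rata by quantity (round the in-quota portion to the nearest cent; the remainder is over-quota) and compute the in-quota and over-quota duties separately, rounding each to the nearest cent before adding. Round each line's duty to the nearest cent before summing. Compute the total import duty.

¥29,420.22

Line 1 (E-198, Bralius, 2,442 pairs, ¥413,430.60):
Base rate for E-198 is 13% + ¥0.33/pair.
Origin Bralius qualifies under the Pelesta–Bralius agreement and E-198 is covered: preferential rate 6% applies instead.
The additional-duty order on E-198 targets Belena, not Bralius; it does not apply.
Duty = ¥413,430.60 × 6% = ¥24,805.84.
Line 2 (T-639, Belena, 1,873 units, ¥338,488.56):
Code T-639 is under a tariff-rate quota (threshold 2,735 units). Quantity 1,873 units is within the quota, so the in-quota rate 1% applies to the full value.
Duty = ¥338,488.56 × 1% = ¥3,384.89.
Line 3 (T-175, Belena, 171 units, ¥12,351.33):
Base rate for T-175 is ¥7.19/unit.
Duty = 171 × ¥7.19 = ¥1,229.49.
Total = ¥24,805.84 + ¥3,384.89 + ¥1,229.49 = ¥29,420.22.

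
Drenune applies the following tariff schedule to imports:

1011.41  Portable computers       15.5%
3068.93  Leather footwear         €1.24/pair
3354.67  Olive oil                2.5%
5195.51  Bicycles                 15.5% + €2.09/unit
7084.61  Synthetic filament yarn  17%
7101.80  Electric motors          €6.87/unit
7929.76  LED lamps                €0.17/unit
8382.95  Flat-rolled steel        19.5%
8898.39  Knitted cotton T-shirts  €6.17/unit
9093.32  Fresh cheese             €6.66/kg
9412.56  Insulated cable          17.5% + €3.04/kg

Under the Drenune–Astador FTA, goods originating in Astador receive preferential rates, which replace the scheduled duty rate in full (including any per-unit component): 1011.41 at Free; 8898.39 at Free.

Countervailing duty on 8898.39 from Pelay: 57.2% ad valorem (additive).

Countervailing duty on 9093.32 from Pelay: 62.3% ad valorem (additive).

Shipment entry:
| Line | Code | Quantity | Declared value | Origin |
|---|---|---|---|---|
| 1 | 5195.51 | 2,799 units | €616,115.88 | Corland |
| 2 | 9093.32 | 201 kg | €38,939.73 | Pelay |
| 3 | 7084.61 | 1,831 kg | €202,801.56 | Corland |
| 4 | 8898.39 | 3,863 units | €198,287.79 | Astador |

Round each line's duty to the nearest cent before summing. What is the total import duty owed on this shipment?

Line 1 (5195.51, Corland, 2,799 units, €616,115.88):
Base rate for 5195.51 is 15.5% + €2.09/unit.
Duty = €616,115.88 × 15.5% + 2,799 × €2.09 = €101,347.87.
Line 2 (9093.32, Pelay, 201 kg, €38,939.73):
Base rate for 9093.32 is €6.66/kg.
Additional duty on 9093.32 from Pelay: +62.3% ad valorem. Applied ad valorem rate = 62.3%.
Duty = €38,939.73 × 62.3% + 201 × €6.66 = €25,598.11.
Line 3 (7084.61, Corland, 1,831 kg, €202,801.56):
Base rate for 7084.61 is 17%.
Duty = €202,801.56 × 17% = €34,476.27.
Line 4 (8898.39, Astador, 3,863 units, €198,287.79):
Base rate for 8898.39 is €6.17/unit.
Origin Astador qualifies under the Drenune–Astador agreement and 8898.39 is covered: preferential rate Free applies instead.
The additional-duty order on 8898.39 targets Pelay, not Astador; it does not apply.
Duty = €198,287.79 × 0% = €0.00.
Total = €101,347.87 + €25,598.11 + €34,476.27 + €0.00 = €161,422.25.

€161,422.25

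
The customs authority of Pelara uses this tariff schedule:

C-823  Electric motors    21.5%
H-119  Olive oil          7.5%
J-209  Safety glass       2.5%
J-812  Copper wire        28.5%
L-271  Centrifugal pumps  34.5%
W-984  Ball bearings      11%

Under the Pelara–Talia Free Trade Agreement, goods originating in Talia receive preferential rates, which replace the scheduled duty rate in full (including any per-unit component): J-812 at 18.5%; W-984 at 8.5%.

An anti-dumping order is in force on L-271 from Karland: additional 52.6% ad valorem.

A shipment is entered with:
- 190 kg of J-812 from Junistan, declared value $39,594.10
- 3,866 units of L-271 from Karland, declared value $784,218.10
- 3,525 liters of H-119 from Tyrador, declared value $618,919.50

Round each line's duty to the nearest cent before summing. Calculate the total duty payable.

Line 1 (J-812, Junistan, 190 kg, $39,594.10):
Base rate for J-812 is 28.5%.
J-812 has an FTA preferential rate, but origin Junistan is not Talia; base rate stands.
Duty = $39,594.10 × 28.5% = $11,284.32.
Line 2 (L-271, Karland, 3,866 units, $784,218.10):
Base rate for L-271 is 34.5%.
Additional duty on L-271 from Karland: +52.6%. Applied ad valorem rate: 34.5% + 52.6% = 87.1%.
Duty = $784,218.10 × 87.1% = $683,053.97.
Line 3 (H-119, Tyrador, 3,525 liters, $618,919.50):
Base rate for H-119 is 7.5%.
Duty = $618,919.50 × 7.5% = $46,418.96.
Total = $11,284.32 + $683,053.97 + $46,418.96 = $740,757.25.

$740,757.25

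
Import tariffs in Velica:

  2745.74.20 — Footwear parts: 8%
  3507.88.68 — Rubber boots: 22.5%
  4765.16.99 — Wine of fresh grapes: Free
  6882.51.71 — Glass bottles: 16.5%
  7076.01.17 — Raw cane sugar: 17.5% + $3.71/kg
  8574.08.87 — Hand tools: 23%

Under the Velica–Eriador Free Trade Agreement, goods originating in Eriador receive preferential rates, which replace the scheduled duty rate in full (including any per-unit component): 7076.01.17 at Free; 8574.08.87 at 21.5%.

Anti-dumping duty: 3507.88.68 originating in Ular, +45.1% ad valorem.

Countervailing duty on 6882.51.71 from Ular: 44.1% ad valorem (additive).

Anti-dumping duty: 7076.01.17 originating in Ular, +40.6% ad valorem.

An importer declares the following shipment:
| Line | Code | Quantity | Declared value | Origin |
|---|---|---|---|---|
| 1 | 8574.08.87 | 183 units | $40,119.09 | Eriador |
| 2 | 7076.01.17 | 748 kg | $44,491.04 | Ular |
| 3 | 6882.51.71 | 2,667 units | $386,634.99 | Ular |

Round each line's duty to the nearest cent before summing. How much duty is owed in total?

Line 1 (8574.08.87, Eriador, 183 units, $40,119.09):
Base rate for 8574.08.87 is 23%.
Origin Eriador qualifies under the Velica–Eriador agreement and 8574.08.87 is covered: preferential rate 21.5% applies instead.
Duty = $40,119.09 × 21.5% = $8,625.60.
Line 2 (7076.01.17, Ular, 748 kg, $44,491.04):
Base rate for 7076.01.17 is 17.5% + $3.71/kg.
7076.01.17 has an FTA preferential rate, but origin Ular is not Eriador; base rate stands.
Additional duty on 7076.01.17 from Ular: +40.6%. Applied ad valorem rate: 17.5% + 40.6% = 58.1%.
Duty = $44,491.04 × 58.1% + 748 × $3.71 = $28,624.37.
Line 3 (6882.51.71, Ular, 2,667 units, $386,634.99):
Base rate for 6882.51.71 is 16.5%.
Additional duty on 6882.51.71 from Ular: +44.1%. Applied ad valorem rate: 16.5% + 44.1% = 60.6%.
Duty = $386,634.99 × 60.6% = $234,300.80.
Total = $8,625.60 + $28,624.37 + $234,300.80 = $271,550.77.

$271,550.77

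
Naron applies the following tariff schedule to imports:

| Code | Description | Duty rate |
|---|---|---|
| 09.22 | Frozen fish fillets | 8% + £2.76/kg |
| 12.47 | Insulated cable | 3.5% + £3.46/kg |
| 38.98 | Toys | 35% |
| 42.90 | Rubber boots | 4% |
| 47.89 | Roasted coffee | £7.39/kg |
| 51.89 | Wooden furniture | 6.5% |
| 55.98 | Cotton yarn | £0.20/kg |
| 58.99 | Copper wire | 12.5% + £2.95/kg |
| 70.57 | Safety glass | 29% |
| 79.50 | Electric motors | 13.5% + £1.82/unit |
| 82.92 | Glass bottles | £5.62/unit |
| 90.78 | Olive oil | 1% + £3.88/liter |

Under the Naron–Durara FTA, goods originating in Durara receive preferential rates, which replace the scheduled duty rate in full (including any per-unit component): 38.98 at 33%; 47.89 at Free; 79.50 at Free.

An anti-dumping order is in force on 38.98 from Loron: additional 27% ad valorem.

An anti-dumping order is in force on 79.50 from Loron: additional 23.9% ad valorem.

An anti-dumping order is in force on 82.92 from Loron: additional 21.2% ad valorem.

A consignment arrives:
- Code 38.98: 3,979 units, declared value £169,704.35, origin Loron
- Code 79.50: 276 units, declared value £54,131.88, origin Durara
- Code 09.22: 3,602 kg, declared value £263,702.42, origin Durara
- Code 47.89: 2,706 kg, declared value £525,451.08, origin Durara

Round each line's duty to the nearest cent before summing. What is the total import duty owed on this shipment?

£136,254.41

Line 1 (38.98, Loron, 3,979 units, £169,704.35):
Base rate for 38.98 is 35%.
38.98 has an FTA preferential rate, but origin Loron is not Durara; base rate stands.
Additional duty on 38.98 from Loron: +27%. Applied ad valorem rate: 35% + 27% = 62%.
Duty = £169,704.35 × 62% = £105,216.70.
Line 2 (79.50, Durara, 276 units, £54,131.88):
Base rate for 79.50 is 13.5% + £1.82/unit.
Origin Durara qualifies under the Naron–Durara agreement and 79.50 is covered: preferential rate Free applies instead.
The additional-duty order on 79.50 targets Loron, not Durara; it does not apply.
Duty = £54,131.88 × 0% = £0.00.
Line 3 (09.22, Durara, 3,602 kg, £263,702.42):
Base rate for 09.22 is 8% + £2.76/kg.
Origin Durara is the FTA partner but 09.22 is not on the preference list; base rate stands.
Duty = £263,702.42 × 8% + 3,602 × £2.76 = £31,037.71.
Line 4 (47.89, Durara, 2,706 kg, £525,451.08):
Base rate for 47.89 is £7.39/kg.
Origin Durara qualifies under the Naron–Durara agreement and 47.89 is covered: preferential rate Free applies instead.
Duty = £525,451.08 × 0% = £0.00.
Total = £105,216.70 + £0.00 + £31,037.71 + £0.00 = £136,254.41.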